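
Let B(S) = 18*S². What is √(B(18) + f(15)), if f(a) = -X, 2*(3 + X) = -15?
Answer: √23370/2 ≈ 76.436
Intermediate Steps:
X = -21/2 (X = -3 + (½)*(-15) = -3 - 15/2 = -21/2 ≈ -10.500)
f(a) = 21/2 (f(a) = -1*(-21/2) = 21/2)
√(B(18) + f(15)) = √(18*18² + 21/2) = √(18*324 + 21/2) = √(5832 + 21/2) = √(11685/2) = √23370/2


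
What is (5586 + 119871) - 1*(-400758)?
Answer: 526215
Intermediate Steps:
(5586 + 119871) - 1*(-400758) = 125457 + 400758 = 526215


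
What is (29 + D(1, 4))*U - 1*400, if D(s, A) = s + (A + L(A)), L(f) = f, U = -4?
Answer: -552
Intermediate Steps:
D(s, A) = s + 2*A (D(s, A) = s + (A + A) = s + 2*A)
(29 + D(1, 4))*U - 1*400 = (29 + (1 + 2*4))*(-4) - 1*400 = (29 + (1 + 8))*(-4) - 400 = (29 + 9)*(-4) - 400 = 38*(-4) - 400 = -152 - 400 = -552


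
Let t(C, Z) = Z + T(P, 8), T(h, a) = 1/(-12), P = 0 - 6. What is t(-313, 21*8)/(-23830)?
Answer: -403/57192 ≈ -0.0070464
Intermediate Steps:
P = -6
T(h, a) = -1/12
t(C, Z) = -1/12 + Z (t(C, Z) = Z - 1/12 = -1/12 + Z)
t(-313, 21*8)/(-23830) = (-1/12 + 21*8)/(-23830) = (-1/12 + 168)*(-1/23830) = (2015/12)*(-1/23830) = -403/57192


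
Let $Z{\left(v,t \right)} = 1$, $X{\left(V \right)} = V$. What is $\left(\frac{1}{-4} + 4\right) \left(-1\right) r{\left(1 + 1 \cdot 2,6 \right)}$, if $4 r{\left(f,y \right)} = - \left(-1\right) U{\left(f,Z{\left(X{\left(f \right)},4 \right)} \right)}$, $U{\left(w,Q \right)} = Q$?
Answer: $- \frac{15}{16} \approx -0.9375$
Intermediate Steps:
$r{\left(f,y \right)} = \frac{1}{4}$ ($r{\left(f,y \right)} = \frac{\left(-1\right) \left(\left(-1\right) 1\right)}{4} = \frac{\left(-1\right) \left(-1\right)}{4} = \frac{1}{4} \cdot 1 = \frac{1}{4}$)
$\left(\frac{1}{-4} + 4\right) \left(-1\right) r{\left(1 + 1 \cdot 2,6 \right)} = \left(\frac{1}{-4} + 4\right) \left(-1\right) \frac{1}{4} = \left(- \frac{1}{4} + 4\right) \left(-1\right) \frac{1}{4} = \frac{15}{4} \left(-1\right) \frac{1}{4} = \left(- \frac{15}{4}\right) \frac{1}{4} = - \frac{15}{16}$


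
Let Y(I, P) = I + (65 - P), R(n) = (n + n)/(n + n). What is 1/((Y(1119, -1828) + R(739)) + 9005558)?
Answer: 1/9008571 ≈ 1.1101e-7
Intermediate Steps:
R(n) = 1 (R(n) = (2*n)/((2*n)) = (2*n)*(1/(2*n)) = 1)
Y(I, P) = 65 + I - P
1/((Y(1119, -1828) + R(739)) + 9005558) = 1/(((65 + 1119 - 1*(-1828)) + 1) + 9005558) = 1/(((65 + 1119 + 1828) + 1) + 9005558) = 1/((3012 + 1) + 9005558) = 1/(3013 + 9005558) = 1/9008571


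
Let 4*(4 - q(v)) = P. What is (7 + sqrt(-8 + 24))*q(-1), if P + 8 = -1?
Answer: 275/4 ≈ 68.750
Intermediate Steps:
P = -9 (P = -8 - 1 = -9)
q(v) = 25/4 (q(v) = 4 - 1/4*(-9) = 4 + 9/4 = 25/4)
(7 + sqrt(-8 + 24))*q(-1) = (7 + sqrt(-8 + 24))*(25/4) = (7 + sqrt(16))*(25/4) = (7 + 4)*(25/4) = 11*(25/4) = 275/4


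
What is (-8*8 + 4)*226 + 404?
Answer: -13156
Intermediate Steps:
(-8*8 + 4)*226 + 404 = (-64 + 4)*226 + 404 = -60*226 + 404 = -13560 + 404 = -13156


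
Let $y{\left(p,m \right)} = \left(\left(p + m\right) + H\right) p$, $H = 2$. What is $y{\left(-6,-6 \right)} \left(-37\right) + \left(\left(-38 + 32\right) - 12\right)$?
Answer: $-2238$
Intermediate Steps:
$y{\left(p,m \right)} = p \left(2 + m + p\right)$ ($y{\left(p,m \right)} = \left(\left(p + m\right) + 2\right) p = \left(\left(m + p\right) + 2\right) p = \left(2 + m + p\right) p = p \left(2 + m + p\right)$)
$y{\left(-6,-6 \right)} \left(-37\right) + \left(\left(-38 + 32\right) - 12\right) = - 6 \left(2 - 6 - 6\right) \left(-37\right) + \left(\left(-38 + 32\right) - 12\right) = \left(-6\right) \left(-10\right) \left(-37\right) - 18 = 60 \left(-37\right) - 18 = -2220 - 18 = -2238$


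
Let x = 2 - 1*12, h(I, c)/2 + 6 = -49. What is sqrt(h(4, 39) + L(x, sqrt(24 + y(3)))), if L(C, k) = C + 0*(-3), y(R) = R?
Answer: 2*I*sqrt(30) ≈ 10.954*I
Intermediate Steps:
h(I, c) = -110 (h(I, c) = -12 + 2*(-49) = -12 - 98 = -110)
x = -10 (x = 2 - 12 = -10)
L(C, k) = C (L(C, k) = C + 0 = C)
sqrt(h(4, 39) + L(x, sqrt(24 + y(3)))) = sqrt(-110 - 10) = sqrt(-120) = 2*I*sqrt(30)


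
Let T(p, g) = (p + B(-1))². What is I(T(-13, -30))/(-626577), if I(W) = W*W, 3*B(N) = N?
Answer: -2560000/50752737 ≈ -0.050441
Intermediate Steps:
B(N) = N/3
T(p, g) = (-⅓ + p)² (T(p, g) = (p + (⅓)*(-1))² = (p - ⅓)² = (-⅓ + p)²)
I(W) = W²
I(T(-13, -30))/(-626577) = ((-1 + 3*(-13))²/9)²/(-626577) = ((-1 - 39)²/9)²*(-1/626577) = ((⅑)*(-40)²)²*(-1/626577) = ((⅑)*1600)²*(-1/626577) = (1600/9)²*(-1/626577) = (2560000/81)*(-1/626577) = -2560000/50752737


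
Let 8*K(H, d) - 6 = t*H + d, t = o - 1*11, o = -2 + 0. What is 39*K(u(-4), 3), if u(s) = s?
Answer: 2379/8 ≈ 297.38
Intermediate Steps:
o = -2
t = -13 (t = -2 - 1*11 = -2 - 11 = -13)
K(H, d) = ¾ - 13*H/8 + d/8 (K(H, d) = ¾ + (-13*H + d)/8 = ¾ + (d - 13*H)/8 = ¾ + (-13*H/8 + d/8) = ¾ - 13*H/8 + d/8)
39*K(u(-4), 3) = 39*(¾ - 13/8*(-4) + (⅛)*3) = 39*(¾ + 13/2 + 3/8) = 39*(61/8) = 2379/8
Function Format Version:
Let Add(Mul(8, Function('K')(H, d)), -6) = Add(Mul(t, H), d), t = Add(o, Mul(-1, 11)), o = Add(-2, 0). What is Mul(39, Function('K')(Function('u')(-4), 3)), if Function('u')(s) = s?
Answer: Rational(2379, 8) ≈ 297.38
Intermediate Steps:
o = -2
t = -13 (t = Add(-2, Mul(-1, 11)) = Add(-2, -11) = -13)
Function('K')(H, d) = Add(Rational(3, 4), Mul(Rational(-13, 8), H), Mul(Rational(1, 8), d)) (Function('K')(H, d) = Add(Rational(3, 4), Mul(Rational(1, 8), Add(Mul(-13, H), d))) = Add(Rational(3, 4), Mul(Rational(1, 8), Add(d, Mul(-13, H)))) = Add(Rational(3, 4), Add(Mul(Rational(-13, 8), H), Mul(Rational(1, 8), d))) = Add(Rational(3, 4), Mul(Rational(-13, 8), H), Mul(Rational(1, 8), d)))
Mul(39, Function('K')(Function('u')(-4), 3)) = Mul(39, Add(Rational(3, 4), Mul(Rational(-13, 8), -4), Mul(Rational(1, 8), 3))) = Mul(39, Add(Rational(3, 4), Rational(13, 2), Rational(3, 8))) = Mul(39, Rational(61, 8)) = Rational(2379, 8)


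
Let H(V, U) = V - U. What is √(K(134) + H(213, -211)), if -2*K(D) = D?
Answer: √357 ≈ 18.894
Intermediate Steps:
K(D) = -D/2
√(K(134) + H(213, -211)) = √(-½*134 + (213 - 1*(-211))) = √(-67 + (213 + 211)) = √(-67 + 424) = √357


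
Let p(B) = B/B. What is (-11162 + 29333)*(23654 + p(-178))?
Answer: 429835005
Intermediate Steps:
p(B) = 1
(-11162 + 29333)*(23654 + p(-178)) = (-11162 + 29333)*(23654 + 1) = 18171*23655 = 429835005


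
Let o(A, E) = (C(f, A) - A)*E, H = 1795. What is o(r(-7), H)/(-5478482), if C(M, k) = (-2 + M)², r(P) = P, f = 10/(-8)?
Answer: -504395/87655712 ≈ -0.0057543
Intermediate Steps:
f = -5/4 (f = 10*(-⅛) = -5/4 ≈ -1.2500)
o(A, E) = E*(169/16 - A) (o(A, E) = ((-2 - 5/4)² - A)*E = ((-13/4)² - A)*E = (169/16 - A)*E = E*(169/16 - A))
o(r(-7), H)/(-5478482) = ((1/16)*1795*(169 - 16*(-7)))/(-5478482) = ((1/16)*1795*(169 + 112))*(-1/5478482) = ((1/16)*1795*281)*(-1/5478482) = (504395/16)*(-1/5478482) = -504395/87655712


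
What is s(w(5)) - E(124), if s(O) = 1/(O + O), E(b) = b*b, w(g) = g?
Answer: -153759/10 ≈ -15376.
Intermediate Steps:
E(b) = b²
s(O) = 1/(2*O)
s(w(5)) - E(124) = (½)/5 - 1*124² = (½)*(⅕) - 1*15376 = ⅒ - 15376 = -153759/10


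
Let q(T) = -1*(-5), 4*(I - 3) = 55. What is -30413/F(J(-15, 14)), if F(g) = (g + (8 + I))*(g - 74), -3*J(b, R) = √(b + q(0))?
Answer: 36116410716/2178030743 + 323533494*I*√10/2178030743 ≈ 16.582 + 0.46974*I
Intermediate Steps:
I = 67/4 (I = 3 + (¼)*55 = 3 + 55/4 = 67/4 ≈ 16.750)
q(T) = 5
J(b, R) = -√(5 + b)/3 (J(b, R) = -√(b + 5)/3 = -√(5 + b)/3)
F(g) = (-74 + g)*(99/4 + g) (F(g) = (g + (8 + 67/4))*(g - 74) = (g + 99/4)*(-74 + g) = (99/4 + g)*(-74 + g) = (-74 + g)*(99/4 + g))
-30413/F(J(-15, 14)) = -30413/(-3663/2 + (-√(5 - 15)/3)² - (-197)*√(5 - 15)/12) = -30413/(-3663/2 + (-I*√10/3)² - (-197)*√(-10)/12) = -30413/(-3663/2 + (-I*√10/3)² - (-197)*I*√10/12) = -30413/(-3663/2 - 10/9 + 197*I*√10/12) = -30413/(-32987/18 + 197*I*√10/12)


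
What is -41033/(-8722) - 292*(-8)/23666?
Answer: 495730785/103207426 ≈ 4.8032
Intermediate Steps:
-41033/(-8722) - 292*(-8)/23666 = -41033*(-1/8722) + 2336*(1/23666) = 41033/8722 + 1168/11833 = 495730785/103207426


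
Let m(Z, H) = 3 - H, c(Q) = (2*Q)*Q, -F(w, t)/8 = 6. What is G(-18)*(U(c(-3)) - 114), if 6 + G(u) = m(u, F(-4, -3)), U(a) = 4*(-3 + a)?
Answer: -2430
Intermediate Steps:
F(w, t) = -48 (F(w, t) = -8*6 = -48)
c(Q) = 2*Q²
U(a) = -12 + 4*a
G(u) = 45 (G(u) = -6 + (3 - 1*(-48)) = -6 + (3 + 48) = -6 + 51 = 45)
G(-18)*(U(c(-3)) - 114) = 45*((-12 + 4*(2*(-3)²)) - 114) = 45*((-12 + 4*(2*9)) - 114) = 45*((-12 + 4*18) - 114) = 45*((-12 + 72) - 114) = 45*(60 - 114) = 45*(-54) = -2430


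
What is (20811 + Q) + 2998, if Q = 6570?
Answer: 30379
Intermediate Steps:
(20811 + Q) + 2998 = (20811 + 6570) + 2998 = 27381 + 2998 = 30379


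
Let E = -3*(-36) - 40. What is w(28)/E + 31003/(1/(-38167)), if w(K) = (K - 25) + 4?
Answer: -80463822061/68 ≈ -1.1833e+9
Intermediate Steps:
w(K) = -21 + K (w(K) = (-25 + K) + 4 = -21 + K)
E = 68 (E = 108 - 40 = 68)
w(28)/E + 31003/(1/(-38167)) = (-21 + 28)/68 + 31003/(1/(-38167)) = 7*(1/68) + 31003/(-1/38167) = 7/68 + 31003*(-38167) = 7/68 - 1183291501 = -80463822061/68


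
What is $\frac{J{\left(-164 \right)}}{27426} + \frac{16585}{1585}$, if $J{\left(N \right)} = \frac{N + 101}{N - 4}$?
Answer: $\frac{242592429}{23184112} \approx 10.464$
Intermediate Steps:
$J{\left(N \right)} = \frac{101 + N}{-4 + N}$
$\frac{J{\left(-164 \right)}}{27426} + \frac{16585}{1585} = \frac{\frac{1}{-4 - 164} \left(101 - 164\right)}{27426} + \frac{16585}{1585} = \frac{1}{-168} \left(-63\right) \frac{1}{27426} + 16585 \cdot \frac{1}{1585} = \left(- \frac{1}{168}\right) \left(-63\right) \frac{1}{27426} + \frac{3317}{317} = \frac{3}{8} \cdot \frac{1}{27426} + \frac{3317}{317} = \frac{1}{73136} + \frac{3317}{317} = \frac{242592429}{23184112}$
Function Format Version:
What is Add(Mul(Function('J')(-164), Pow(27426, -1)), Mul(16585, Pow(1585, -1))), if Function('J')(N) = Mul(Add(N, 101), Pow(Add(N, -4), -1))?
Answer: Rational(242592429, 23184112) ≈ 10.464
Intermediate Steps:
Function('J')(N) = Mul(Pow(Add(-4, N), -1), Add(101, N)) (Function('J')(N) = Mul(Add(101, N), Pow(Add(-4, N), -1)) = Mul(Pow(Add(-4, N), -1), Add(101, N)))
Add(Mul(Function('J')(-164), Pow(27426, -1)), Mul(16585, Pow(1585, -1))) = Add(Mul(Mul(Pow(Add(-4, -164), -1), Add(101, -164)), Pow(27426, -1)), Mul(16585, Pow(1585, -1))) = Add(Mul(Mul(Pow(-168, -1), -63), Rational(1, 27426)), Mul(16585, Rational(1, 1585))) = Add(Mul(Mul(Rational(-1, 168), -63), Rational(1, 27426)), Rational(3317, 317)) = Add(Mul(Rational(3, 8), Rational(1, 27426)), Rational(3317, 317)) = Add(Rational(1, 73136), Rational(3317, 317)) = Rational(242592429, 23184112)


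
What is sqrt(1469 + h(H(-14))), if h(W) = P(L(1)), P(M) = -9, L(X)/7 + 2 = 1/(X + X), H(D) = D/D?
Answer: 2*sqrt(365) ≈ 38.210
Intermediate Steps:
H(D) = 1
L(X) = -14 + 7/(2*X) (L(X) = -14 + 7/(X + X) = -14 + 7/((2*X)) = -14 + 7*(1/(2*X)) = -14 + 7/(2*X))
h(W) = -9
sqrt(1469 + h(H(-14))) = sqrt(1469 - 9) = sqrt(1460) = 2*sqrt(365)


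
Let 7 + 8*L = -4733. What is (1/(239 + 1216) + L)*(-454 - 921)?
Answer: 474147575/582 ≈ 8.1469e+5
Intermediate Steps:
L = -1185/2 (L = -7/8 + (⅛)*(-4733) = -7/8 - 4733/8 = -1185/2 ≈ -592.50)
(1/(239 + 1216) + L)*(-454 - 921) = (1/(239 + 1216) - 1185/2)*(-454 - 921) = (1/1455 - 1185/2)*(-1375) = -1724173/2910*(-1375) = 474147575/582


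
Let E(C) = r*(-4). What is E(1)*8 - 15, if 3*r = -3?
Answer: 17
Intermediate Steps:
r = -1 (r = (⅓)*(-3) = -1)
E(C) = 4 (E(C) = -1*(-4) = 4)
E(1)*8 - 15 = 4*8 - 15 = 32 - 15 = 17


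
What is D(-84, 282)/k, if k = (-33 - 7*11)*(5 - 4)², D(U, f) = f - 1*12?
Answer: -27/11 ≈ -2.4545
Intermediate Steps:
D(U, f) = -12 + f (D(U, f) = f - 12 = -12 + f)
k = -110 (k = (-33 - 77)*1² = -110*1 = -110)
D(-84, 282)/k = (-12 + 282)/(-110) = 270*(-1/110) = -27/11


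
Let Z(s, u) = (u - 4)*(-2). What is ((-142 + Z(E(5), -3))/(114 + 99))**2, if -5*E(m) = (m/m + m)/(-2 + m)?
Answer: 16384/45369 ≈ 0.36113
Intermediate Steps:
E(m) = -(1 + m)/(5*(-2 + m)) (E(m) = -(m/m + m)/(5*(-2 + m)) = -(1 + m)/(5*(-2 + m)))
Z(s, u) = 8 - 2*u (Z(s, u) = (-4 + u)*(-2) = 8 - 2*u)
((-142 + Z(E(5), -3))/(114 + 99))**2 = ((-142 + (8 - 2*(-3)))/(114 + 99))**2 = ((-142 + (8 + 6))/213)**2 = ((-142 + 14)*(1/213))**2 = (-128*1/213)**2 = (-128/213)**2 = 16384/45369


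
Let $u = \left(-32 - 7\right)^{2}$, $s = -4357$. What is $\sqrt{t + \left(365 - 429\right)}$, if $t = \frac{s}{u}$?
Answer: $\frac{i \sqrt{101701}}{39} \approx 8.1771 i$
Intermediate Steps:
$u = 1521$ ($u = \left(-39\right)^{2} = 1521$)
$t = - \frac{4357}{1521} \approx -2.8646$
$\sqrt{t + \left(365 - 429\right)} = \sqrt{- \frac{4357}{1521} + \left(365 - 429\right)} = \sqrt{- \frac{4357}{1521} - 64} = \sqrt{- \frac{101701}{1521}} = \frac{i \sqrt{101701}}{39}$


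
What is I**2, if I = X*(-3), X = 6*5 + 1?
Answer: 8649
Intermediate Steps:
X = 31 (X = 30 + 1 = 31)
I = -93 (I = 31*(-3) = -93)
I**2 = (-93)**2 = 8649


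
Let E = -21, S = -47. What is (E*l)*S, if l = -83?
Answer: -81921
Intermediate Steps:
(E*l)*S = -21*(-83)*(-47) = 1743*(-47) = -81921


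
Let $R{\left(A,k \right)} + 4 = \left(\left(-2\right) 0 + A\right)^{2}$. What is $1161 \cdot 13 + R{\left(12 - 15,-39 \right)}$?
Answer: $15098$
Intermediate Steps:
$R{\left(A,k \right)} = -4 + A^{2}$ ($R{\left(A,k \right)} = -4 + \left(\left(-2\right) 0 + A\right)^{2} = -4 + \left(0 + A\right)^{2} = -4 + A^{2}$)
$1161 \cdot 13 + R{\left(12 - 15,-39 \right)} = 1161 \cdot 13 - \left(4 - \left(12 - 15\right)^{2}\right) = 15093 - \left(4 - \left(-3\right)^{2}\right) = 15093 + \left(-4 + 9\right) = 15093 + 5 = 15098$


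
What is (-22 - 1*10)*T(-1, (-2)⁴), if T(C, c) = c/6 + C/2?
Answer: -208/3 ≈ -69.333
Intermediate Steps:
T(C, c) = C/2 + c/6 (T(C, c) = c*(⅙) + C*(½) = c/6 + C/2 = C/2 + c/6)
(-22 - 1*10)*T(-1, (-2)⁴) = (-22 - 1*10)*((½)*(-1) + (⅙)*(-2)⁴) = (-22 - 10)*(-½ + (⅙)*16) = -32*(-½ + 8/3) = -32*13/6 = -208/3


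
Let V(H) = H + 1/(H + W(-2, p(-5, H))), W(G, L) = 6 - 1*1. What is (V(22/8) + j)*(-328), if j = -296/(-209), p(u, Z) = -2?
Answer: -9127994/6479 ≈ -1408.9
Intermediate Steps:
W(G, L) = 5 (W(G, L) = 6 - 1 = 5)
j = 296/209 (j = -296*(-1/209) = 296/209 ≈ 1.4163)
V(H) = H + 1/(5 + H) (V(H) = H + 1/(H + 5) = H + 1/(5 + H))
(V(22/8) + j)*(-328) = ((1 + (22/8)² + 5*(22/8))/(5 + 22/8) + 296/209)*(-328) = ((1 + (22*(⅛))² + 5*(22*(⅛)))/(5 + 22*(⅛)) + 296/209)*(-328) = ((1 + (11/4)² + 5*(11/4))/(5 + 11/4) + 296/209)*(-328) = ((1 + 121/16 + 55/4)/(31/4) + 296/209)*(-328) = ((4/31)*(357/16) + 296/209)*(-328) = (357/124 + 296/209)*(-328) = (111317/25916)*(-328) = -9127994/6479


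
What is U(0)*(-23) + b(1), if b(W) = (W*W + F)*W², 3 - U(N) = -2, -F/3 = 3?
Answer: -123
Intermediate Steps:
F = -9 (F = -3*3 = -9)
U(N) = 5 (U(N) = 3 - 1*(-2) = 3 + 2 = 5)
b(W) = W²*(-9 + W²) (b(W) = (W*W - 9)*W² = (W² - 9)*W² = (-9 + W²)*W² = W²*(-9 + W²))
U(0)*(-23) + b(1) = 5*(-23) + 1²*(-9 + 1²) = -115 + 1*(-9 + 1) = -115 + 1*(-8) = -115 - 8 = -123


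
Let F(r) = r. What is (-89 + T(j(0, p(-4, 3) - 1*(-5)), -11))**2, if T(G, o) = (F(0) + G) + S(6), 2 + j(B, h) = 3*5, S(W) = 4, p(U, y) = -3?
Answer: 5184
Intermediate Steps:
j(B, h) = 13 (j(B, h) = -2 + 3*5 = -2 + 15 = 13)
T(G, o) = 4 + G (T(G, o) = (0 + G) + 4 = G + 4 = 4 + G)
(-89 + T(j(0, p(-4, 3) - 1*(-5)), -11))**2 = (-89 + (4 + 13))**2 = (-89 + 17)**2 = (-72)**2 = 5184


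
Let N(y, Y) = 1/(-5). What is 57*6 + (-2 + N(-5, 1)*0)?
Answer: 340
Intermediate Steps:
N(y, Y) = -⅕
57*6 + (-2 + N(-5, 1)*0) = 57*6 + (-2 - ⅕*0) = 342 + (-2 + 0) = 342 - 2 = 340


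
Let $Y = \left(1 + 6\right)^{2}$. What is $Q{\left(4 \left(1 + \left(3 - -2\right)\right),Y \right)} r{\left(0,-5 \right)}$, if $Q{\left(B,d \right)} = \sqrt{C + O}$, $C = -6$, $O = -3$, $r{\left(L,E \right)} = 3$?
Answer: $9 i \approx 9.0 i$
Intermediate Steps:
$Y = 49$ ($Y = 7^{2} = 49$)
$Q{\left(B,d \right)} = 3 i$ ($Q{\left(B,d \right)} = \sqrt{-6 - 3} = \sqrt{-9} = 3 i$)
$Q{\left(4 \left(1 + \left(3 - -2\right)\right),Y \right)} r{\left(0,-5 \right)} = 3 i 3 = 9 i$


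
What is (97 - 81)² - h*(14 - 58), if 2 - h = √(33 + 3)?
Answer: 80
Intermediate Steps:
h = -4 (h = 2 - √(33 + 3) = 2 - √36 = 2 - 1*6 = 2 - 6 = -4)
(97 - 81)² - h*(14 - 58) = (97 - 81)² - (-4)*(14 - 58) = 16² - (-4)*(-44) = 256 - 1*176 = 256 - 176 = 80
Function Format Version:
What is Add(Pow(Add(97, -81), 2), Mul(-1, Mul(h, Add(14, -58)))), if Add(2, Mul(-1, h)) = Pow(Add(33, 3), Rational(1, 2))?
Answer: 80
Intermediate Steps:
h = -4 (h = Add(2, Mul(-1, Pow(Add(33, 3), Rational(1, 2)))) = Add(2, Mul(-1, Pow(36, Rational(1, 2)))) = Add(2, Mul(-1, 6)) = Add(2, -6) = -4)
Add(Pow(Add(97, -81), 2), Mul(-1, Mul(h, Add(14, -58)))) = Add(Pow(Add(97, -81), 2), Mul(-1, Mul(-4, Add(14, -58)))) = Add(Pow(16, 2), Mul(-1, Mul(-4, -44))) = Add(256, Mul(-1, 176)) = Add(256, -176) = 80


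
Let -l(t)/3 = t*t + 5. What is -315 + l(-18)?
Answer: -1302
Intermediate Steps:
l(t) = -15 - 3*t² (l(t) = -3*(t*t + 5) = -3*(t² + 5) = -3*(5 + t²) = -15 - 3*t²)
-315 + l(-18) = -315 + (-15 - 3*(-18)²) = -315 + (-15 - 3*324) = -315 + (-15 - 972) = -315 - 987 = -1302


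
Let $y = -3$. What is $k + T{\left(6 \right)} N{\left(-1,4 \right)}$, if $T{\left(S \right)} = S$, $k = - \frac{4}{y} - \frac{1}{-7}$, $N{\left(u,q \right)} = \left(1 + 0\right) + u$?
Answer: $\frac{31}{21} \approx 1.4762$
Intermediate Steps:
$N{\left(u,q \right)} = 1 + u$
$k = \frac{31}{21}$ ($k = - \frac{4}{-3} - \frac{1}{-7} = \left(-4\right) \left(- \frac{1}{3}\right) - - \frac{1}{7} = \frac{4}{3} + \frac{1}{7} = \frac{31}{21} \approx 1.4762$)
$k + T{\left(6 \right)} N{\left(-1,4 \right)} = \frac{31}{21} + 6 \left(1 - 1\right) = \frac{31}{21} + 6 \cdot 0 = \frac{31}{21} + 0 = \frac{31}{21}$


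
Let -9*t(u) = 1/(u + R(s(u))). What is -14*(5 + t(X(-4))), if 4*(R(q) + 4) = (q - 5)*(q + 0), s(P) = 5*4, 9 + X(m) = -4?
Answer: -18263/261 ≈ -69.973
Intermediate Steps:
X(m) = -13 (X(m) = -9 - 4 = -13)
s(P) = 20
R(q) = -4 + q*(-5 + q)/4 (R(q) = -4 + ((q - 5)*(q + 0))/4 = -4 + ((-5 + q)*q)/4 = -4 + (q*(-5 + q))/4 = -4 + q*(-5 + q)/4)
t(u) = -1/(9*(71 + u)) (t(u) = -1/(9*(u + (-4 - 5/4*20 + (¼)*20²))) = -1/(9*(u + (-4 - 25 + (¼)*400))) = -1/(9*(u + (-4 - 25 + 100))) = -1/(9*(u + 71)) = -1/(9*(71 + u)))
-14*(5 + t(X(-4))) = -14*(5 - 1/(639 + 9*(-13))) = -14*(5 - 1/(639 - 117)) = -14*(5 - 1/522) = -14*2609/522 = -18263/261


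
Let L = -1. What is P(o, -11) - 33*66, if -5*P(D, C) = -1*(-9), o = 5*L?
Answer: -10899/5 ≈ -2179.8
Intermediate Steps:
o = -5 (o = 5*(-1) = -5)
P(D, C) = -9/5 (P(D, C) = -(-1)*(-9)/5 = -⅕*9 = -9/5)
P(o, -11) - 33*66 = -9/5 - 33*66 = -9/5 - 2178 = -10899/5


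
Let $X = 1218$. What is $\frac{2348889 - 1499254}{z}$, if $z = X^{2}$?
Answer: $\frac{849635}{1483524} \approx 0.57271$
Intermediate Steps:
$z = 1483524$ ($z = 1218^{2} = 1483524$)
$\frac{2348889 - 1499254}{z} = \frac{2348889 - 1499254}{1483524} = \left(2348889 - 1499254\right) \frac{1}{1483524} = 849635 \cdot \frac{1}{1483524} = \frac{849635}{1483524}$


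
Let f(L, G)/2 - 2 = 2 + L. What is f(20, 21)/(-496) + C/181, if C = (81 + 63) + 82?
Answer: 6463/5611 ≈ 1.1518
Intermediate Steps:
f(L, G) = 8 + 2*L (f(L, G) = 4 + 2*(2 + L) = 4 + (4 + 2*L) = 8 + 2*L)
C = 226 (C = 144 + 82 = 226)
f(20, 21)/(-496) + C/181 = (8 + 2*20)/(-496) + 226/181 = (8 + 40)*(-1/496) + 226*(1/181) = 48*(-1/496) + 226/181 = -3/31 + 226/181 = 6463/5611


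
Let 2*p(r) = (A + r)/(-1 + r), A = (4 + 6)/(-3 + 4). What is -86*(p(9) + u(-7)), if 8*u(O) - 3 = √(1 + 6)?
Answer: -1075/8 - 43*√7/4 ≈ -162.82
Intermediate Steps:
A = 10 (A = 10/1 = 10*1 = 10)
p(r) = (10 + r)/(2*(-1 + r)) (p(r) = ((10 + r)/(-1 + r))/2 = (10 + r)/(2*(-1 + r)))
u(O) = 3/8 + √7/8 (u(O) = 3/8 + √(1 + 6)/8 = 3/8 + √7/8)
-86*(p(9) + u(-7)) = -86*((10 + 9)/(2*(-1 + 9)) + (3/8 + √7/8)) = -86*((½)*19/8 + (3/8 + √7/8)) = -86*((½)*(⅛)*19 + (3/8 + √7/8)) = -86*(19/16 + (3/8 + √7/8)) = -86*(25/16 + √7/8) = -1075/8 - 43*√7/4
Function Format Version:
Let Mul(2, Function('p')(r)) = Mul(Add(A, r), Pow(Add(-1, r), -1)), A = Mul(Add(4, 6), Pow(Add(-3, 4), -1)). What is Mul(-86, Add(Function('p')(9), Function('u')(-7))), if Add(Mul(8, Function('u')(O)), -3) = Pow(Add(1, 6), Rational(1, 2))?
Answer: Add(Rational(-1075, 8), Mul(Rational(-43, 4), Pow(7, Rational(1, 2)))) ≈ -162.82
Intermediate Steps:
A = 10 (A = Mul(10, Pow(1, -1)) = Mul(10, 1) = 10)
Function('p')(r) = Mul(Rational(1, 2), Pow(Add(-1, r), -1), Add(10, r)) (Function('p')(r) = Mul(Rational(1, 2), Mul(Add(10, r), Pow(Add(-1, r), -1))) = Mul(Rational(1, 2), Mul(Pow(Add(-1, r), -1), Add(10, r))) = Mul(Rational(1, 2), Pow(Add(-1, r), -1), Add(10, r)))
Function('u')(O) = Add(Rational(3, 8), Mul(Rational(1, 8), Pow(7, Rational(1, 2)))) (Function('u')(O) = Add(Rational(3, 8), Mul(Rational(1, 8), Pow(Add(1, 6), Rational(1, 2)))) = Add(Rational(3, 8), Mul(Rational(1, 8), Pow(7, Rational(1, 2)))))
Mul(-86, Add(Function('p')(9), Function('u')(-7))) = Mul(-86, Add(Mul(Rational(1, 2), Pow(Add(-1, 9), -1), Add(10, 9)), Add(Rational(3, 8), Mul(Rational(1, 8), Pow(7, Rational(1, 2)))))) = Mul(-86, Add(Mul(Rational(1, 2), Pow(8, -1), 19), Add(Rational(3, 8), Mul(Rational(1, 8), Pow(7, Rational(1, 2)))))) = Mul(-86, Add(Mul(Rational(1, 2), Rational(1, 8), 19), Add(Rational(3, 8), Mul(Rational(1, 8), Pow(7, Rational(1, 2)))))) = Mul(-86, Add(Rational(19, 16), Add(Rational(3, 8), Mul(Rational(1, 8), Pow(7, Rational(1, 2)))))) = Mul(-86, Add(Rational(25, 16), Mul(Rational(1, 8), Pow(7, Rational(1, 2))))) = Add(Rational(-1075, 8), Mul(Rational(-43, 4), Pow(7, Rational(1, 2))))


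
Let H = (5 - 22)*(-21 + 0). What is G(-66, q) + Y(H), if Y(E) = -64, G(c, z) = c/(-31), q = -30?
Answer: -1918/31 ≈ -61.871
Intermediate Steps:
G(c, z) = -c/31 (G(c, z) = c*(-1/31) = -c/31)
H = 357 (H = -17*(-21) = 357)
G(-66, q) + Y(H) = -1/31*(-66) - 64 = 66/31 - 64 = -1918/31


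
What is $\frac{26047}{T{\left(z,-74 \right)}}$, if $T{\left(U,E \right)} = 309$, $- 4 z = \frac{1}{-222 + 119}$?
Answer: $\frac{26047}{309} \approx 84.294$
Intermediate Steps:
$z = \frac{1}{412}$ ($z = - \frac{1}{4 \left(-222 + 119\right)} = - \frac{1}{4 \left(-103\right)} = \left(- \frac{1}{4}\right) \left(- \frac{1}{103}\right) = \frac{1}{412} \approx 0.0024272$)
$\frac{26047}{T{\left(z,-74 \right)}} = \frac{26047}{309}$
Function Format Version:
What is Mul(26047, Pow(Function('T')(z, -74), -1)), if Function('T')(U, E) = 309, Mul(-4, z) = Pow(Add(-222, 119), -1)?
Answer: Rational(26047, 309) ≈ 84.294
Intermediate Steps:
z = Rational(1, 412) (z = Mul(Rational(-1, 4), Pow(Add(-222, 119), -1)) = Mul(Rational(-1, 4), Pow(-103, -1)) = Mul(Rational(-1, 4), Rational(-1, 103)) = Rational(1, 412) ≈ 0.0024272)
Mul(26047, Pow(Function('T')(z, -74), -1)) = Mul(26047, Pow(309, -1)) = Mul(26047, Rational(1, 309)) = Rational(26047, 309)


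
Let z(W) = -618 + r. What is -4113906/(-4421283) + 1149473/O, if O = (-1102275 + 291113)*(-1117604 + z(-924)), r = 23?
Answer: 1243828196844021829/1336760969200412118 ≈ 0.93048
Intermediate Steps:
z(W) = -595 (z(W) = -618 + 23 = -595)
O = 907040537238 (O = (-1102275 + 291113)*(-1117604 - 595) = -811162*(-1118199) = 907040537238)
-4113906/(-4421283) + 1149473/O = -4113906/(-4421283) + 1149473/907040537238 = -4113906*(-1/4421283) + 1149473*(1/907040537238) = 1371302/1473761 + 1149473/907040537238 = 1243828196844021829/1336760969200412118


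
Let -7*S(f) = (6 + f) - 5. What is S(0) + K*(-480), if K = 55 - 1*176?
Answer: 406559/7 ≈ 58080.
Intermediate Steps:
K = -121 (K = 55 - 176 = -121)
S(f) = -⅐ - f/7 (S(f) = -((6 + f) - 5)/7 = -(1 + f)/7 = -⅐ - f/7)
S(0) + K*(-480) = (-⅐ - ⅐*0) - 121*(-480) = (-⅐ + 0) + 58080 = -⅐ + 58080 = 406559/7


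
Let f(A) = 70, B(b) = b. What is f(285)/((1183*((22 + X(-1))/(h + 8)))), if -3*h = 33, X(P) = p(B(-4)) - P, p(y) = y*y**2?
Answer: 30/6929 ≈ 0.0043296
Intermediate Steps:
p(y) = y**3
X(P) = -64 - P (X(P) = (-4)**3 - P = -64 - P)
h = -11 (h = -1/3*33 = -11)
f(285)/((1183*((22 + X(-1))/(h + 8)))) = 70/((1183*((22 + (-64 - 1*(-1)))/(-11 + 8)))) = 70/((1183*((22 + (-64 + 1))/(-3)))) = 70/((1183*((22 - 63)*(-1/3)))) = 70/((1183*(-41*(-1/3)))) = 70/((1183*(41/3))) = 70/(48503/3) = 70*(3/48503) = 30/6929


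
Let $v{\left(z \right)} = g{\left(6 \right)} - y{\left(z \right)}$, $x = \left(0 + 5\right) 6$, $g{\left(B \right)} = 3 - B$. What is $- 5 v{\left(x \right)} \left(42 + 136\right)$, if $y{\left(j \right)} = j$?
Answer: $29370$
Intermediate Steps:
$x = 30$ ($x = 5 \cdot 6 = 30$)
$v{\left(z \right)} = -3 - z$ ($v{\left(z \right)} = \left(3 - 6\right) - z = -3 - z$)
$- 5 v{\left(x \right)} \left(42 + 136\right) = - 5 \left(-3 - 30\right) \left(42 + 136\right) = - 5 \left(-3 - 30\right) 178 = \left(-5\right) \left(-33\right) 178 = 165 \cdot 178 = 29370$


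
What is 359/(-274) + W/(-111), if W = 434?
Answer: -158765/30414 ≈ -5.2201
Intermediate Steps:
359/(-274) + W/(-111) = 359/(-274) + 434/(-111) = 359*(-1/274) + 434*(-1/111) = -359/274 - 434/111 = -158765/30414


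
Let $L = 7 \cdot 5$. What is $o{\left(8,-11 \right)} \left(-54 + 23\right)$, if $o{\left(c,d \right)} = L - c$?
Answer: $-837$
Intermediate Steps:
$L = 35$
$o{\left(c,d \right)} = 35 - c$
$o{\left(8,-11 \right)} \left(-54 + 23\right) = \left(35 - 8\right) \left(-54 + 23\right) = \left(35 - 8\right) \left(-31\right) = 27 \left(-31\right) = -837$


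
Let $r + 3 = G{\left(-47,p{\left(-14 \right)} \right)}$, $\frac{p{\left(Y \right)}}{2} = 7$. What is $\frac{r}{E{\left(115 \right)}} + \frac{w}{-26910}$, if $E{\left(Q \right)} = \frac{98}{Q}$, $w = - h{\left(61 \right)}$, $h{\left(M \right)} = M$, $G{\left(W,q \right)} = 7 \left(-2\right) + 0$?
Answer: $- \frac{13150768}{659295} \approx -19.947$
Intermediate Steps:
$p{\left(Y \right)} = 14$ ($p{\left(Y \right)} = 2 \cdot 7 = 14$)
$G{\left(W,q \right)} = -14$ ($G{\left(W,q \right)} = -14 + 0 = -14$)
$r = -17$ ($r = -3 - 14 = -17$)
$w = -61$ ($w = \left(-1\right) 61 = -61$)
$\frac{r}{E{\left(115 \right)}} + \frac{w}{-26910} = - \frac{17}{98 \cdot \frac{1}{115}} - \frac{61}{-26910} = - \frac{17}{98 \cdot \frac{1}{115}} - - \frac{61}{26910} = - \frac{17}{\frac{98}{115}} + \frac{61}{26910} = \left(-17\right) \frac{115}{98} + \frac{61}{26910} = - \frac{1955}{98} + \frac{61}{26910} = - \frac{13150768}{659295}$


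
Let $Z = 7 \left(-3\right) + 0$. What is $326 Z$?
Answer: $-6846$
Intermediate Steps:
$Z = -21$ ($Z = -21 + 0 = -21$)
$326 Z = 326 \left(-21\right) = -6846$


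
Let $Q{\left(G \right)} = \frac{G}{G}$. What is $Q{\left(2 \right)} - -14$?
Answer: $15$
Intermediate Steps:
$Q{\left(G \right)} = 1$
$Q{\left(2 \right)} - -14 = 1 - -14 = 1 + 14 = 15$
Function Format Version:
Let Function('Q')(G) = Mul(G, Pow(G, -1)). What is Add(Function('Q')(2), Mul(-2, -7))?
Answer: 15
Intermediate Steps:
Function('Q')(G) = 1
Add(Function('Q')(2), Mul(-2, -7)) = Add(1, Mul(-2, -7)) = Add(1, 14) = 15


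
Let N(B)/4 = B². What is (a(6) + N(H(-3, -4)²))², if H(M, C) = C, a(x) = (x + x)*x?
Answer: 1201216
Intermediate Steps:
a(x) = 2*x² (a(x) = (2*x)*x = 2*x²)
N(B) = 4*B²
(a(6) + N(H(-3, -4)²))² = (2*6² + 4*((-4)²)²)² = (2*36 + 4*16²)² = (72 + 4*256)² = (72 + 1024)² = 1096² = 1201216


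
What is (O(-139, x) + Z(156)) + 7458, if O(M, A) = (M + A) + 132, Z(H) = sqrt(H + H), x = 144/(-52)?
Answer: 96827/13 + 2*sqrt(78) ≈ 7465.9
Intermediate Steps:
x = -36/13 (x = 144*(-1/52) = -36/13 ≈ -2.7692)
Z(H) = sqrt(2)*sqrt(H) (Z(H) = sqrt(2*H) = sqrt(2)*sqrt(H))
O(M, A) = 132 + A + M (O(M, A) = (A + M) + 132 = 132 + A + M)
(O(-139, x) + Z(156)) + 7458 = ((132 - 36/13 - 139) + sqrt(2)*sqrt(156)) + 7458 = (-127/13 + sqrt(2)*(2*sqrt(39))) + 7458 = (-127/13 + 2*sqrt(78)) + 7458 = 96827/13 + 2*sqrt(78)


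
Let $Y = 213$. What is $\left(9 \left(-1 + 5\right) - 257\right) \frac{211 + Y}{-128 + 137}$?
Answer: $- \frac{93704}{9} \approx -10412.0$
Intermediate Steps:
$\left(9 \left(-1 + 5\right) - 257\right) \frac{211 + Y}{-128 + 137} = \left(9 \left(-1 + 5\right) - 257\right) \frac{211 + 213}{-128 + 137} = \left(9 \cdot 4 - 257\right) \frac{424}{9} = \left(36 - 257\right) 424 \cdot \frac{1}{9} = \left(-221\right) \frac{424}{9} = - \frac{93704}{9}$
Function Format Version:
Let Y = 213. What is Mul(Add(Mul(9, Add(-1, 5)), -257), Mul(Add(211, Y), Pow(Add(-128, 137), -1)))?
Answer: Rational(-93704, 9) ≈ -10412.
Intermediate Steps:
Mul(Add(Mul(9, Add(-1, 5)), -257), Mul(Add(211, Y), Pow(Add(-128, 137), -1))) = Mul(Add(Mul(9, Add(-1, 5)), -257), Mul(Add(211, 213), Pow(Add(-128, 137), -1))) = Mul(Add(Mul(9, 4), -257), Mul(424, Pow(9, -1))) = Mul(Add(36, -257), Mul(424, Rational(1, 9))) = Mul(-221, Rational(424, 9)) = Rational(-93704, 9)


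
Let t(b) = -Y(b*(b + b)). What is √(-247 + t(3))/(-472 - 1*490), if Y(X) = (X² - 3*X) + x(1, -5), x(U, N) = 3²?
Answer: -I*√526/962 ≈ -0.023841*I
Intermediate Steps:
x(U, N) = 9
Y(X) = 9 + X² - 3*X (Y(X) = (X² - 3*X) + 9 = 9 + X² - 3*X)
t(b) = -9 - 4*b⁴ + 6*b² (t(b) = -(9 + (b*(b + b))² - 3*b*(b + b)) = -(9 + (b*(2*b))² - 3*b*2*b) = -(9 + (2*b²)² - 6*b²) = -(9 + 4*b⁴ - 6*b²) = -(9 - 6*b² + 4*b⁴) = -9 - 4*b⁴ + 6*b²)
√(-247 + t(3))/(-472 - 1*490) = √(-247 + (-9 - 4*3⁴ + 6*3²))/(-472 - 1*490) = √(-247 + (-9 - 4*81 + 6*9))/(-472 - 490) = √(-247 + (-9 - 324 + 54))/(-962) = √(-247 - 279)*(-1/962) = √(-526)*(-1/962) = (I*√526)*(-1/962) = -I*√526/962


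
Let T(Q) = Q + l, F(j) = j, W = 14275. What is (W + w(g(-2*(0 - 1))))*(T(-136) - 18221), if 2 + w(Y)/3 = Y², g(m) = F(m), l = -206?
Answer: -265098203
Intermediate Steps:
T(Q) = -206 + Q (T(Q) = Q - 206 = -206 + Q)
g(m) = m
w(Y) = -6 + 3*Y²
(W + w(g(-2*(0 - 1))))*(T(-136) - 18221) = (14275 + (-6 + 3*(-2*(0 - 1))²))*((-206 - 136) - 18221) = (14275 + (-6 + 3*(-2*(-1))²))*(-342 - 18221) = (14275 + (-6 + 3*2²))*(-18563) = (14275 + (-6 + 3*4))*(-18563) = (14275 + (-6 + 12))*(-18563) = (14275 + 6)*(-18563) = 14281*(-18563) = -265098203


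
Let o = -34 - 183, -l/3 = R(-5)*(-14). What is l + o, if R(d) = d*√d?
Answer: -217 - 210*I*√5 ≈ -217.0 - 469.57*I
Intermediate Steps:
R(d) = d^(3/2)
l = -210*I*√5 (l = -3*(-5)^(3/2)*(-14) = -3*(-5*I*√5)*(-14) = -210*I*√5 ≈ -469.57*I)
o = -217
l + o = -210*I*√5 - 217 = -217 - 210*I*√5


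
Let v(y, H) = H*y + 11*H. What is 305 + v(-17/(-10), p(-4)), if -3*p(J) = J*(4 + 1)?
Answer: 1169/3 ≈ 389.67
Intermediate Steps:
p(J) = -5*J/3 (p(J) = -J*(4 + 1)/3 = -J*5/3 = -5*J/3)
v(y, H) = 11*H + H*y
305 + v(-17/(-10), p(-4)) = 305 + (-5/3*(-4))*(11 - 17/(-10)) = 305 + 20*(11 - 17*(-⅒))/3 = 305 + 20*(11 + 17/10)/3 = 305 + (20/3)*(127/10) = 305 + 254/3 = 1169/3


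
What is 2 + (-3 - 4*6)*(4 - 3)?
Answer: -25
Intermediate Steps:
2 + (-3 - 4*6)*(4 - 3) = 2 + (-3 - 24)*1 = 2 - 27*1 = 2 - 27 = -25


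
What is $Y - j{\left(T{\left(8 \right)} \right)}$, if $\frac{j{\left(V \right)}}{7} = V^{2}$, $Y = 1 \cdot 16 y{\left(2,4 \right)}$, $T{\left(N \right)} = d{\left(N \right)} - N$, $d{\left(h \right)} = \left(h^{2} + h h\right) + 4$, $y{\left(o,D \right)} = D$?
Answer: $-107568$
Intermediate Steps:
$d{\left(h \right)} = 4 + 2 h^{2}$ ($d{\left(h \right)} = \left(h^{2} + h^{2}\right) + 4 = 2 h^{2} + 4 = 4 + 2 h^{2}$)
$T{\left(N \right)} = 4 - N + 2 N^{2}$ ($T{\left(N \right)} = \left(4 + 2 N^{2}\right) - N = 4 - N + 2 N^{2}$)
$Y = 64$ ($Y = 1 \cdot 16 \cdot 4 = 16 \cdot 4 = 64$)
$j{\left(V \right)} = 7 V^{2}$
$Y - j{\left(T{\left(8 \right)} \right)} = 64 - 7 \left(4 - 8 + 2 \cdot 8^{2}\right)^{2} = 64 - 7 \left(4 - 8 + 2 \cdot 64\right)^{2} = 64 - 7 \left(4 - 8 + 128\right)^{2} = 64 - 7 \cdot 124^{2} = 64 - 7 \cdot 15376 = 64 - 107632 = -107568$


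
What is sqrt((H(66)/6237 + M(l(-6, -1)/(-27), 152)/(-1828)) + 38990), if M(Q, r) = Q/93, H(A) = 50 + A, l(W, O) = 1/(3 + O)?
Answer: sqrt(60130620029181303294)/39270924 ≈ 197.46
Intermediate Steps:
M(Q, r) = Q/93 (M(Q, r) = Q*(1/93) = Q/93)
sqrt((H(66)/6237 + M(l(-6, -1)/(-27), 152)/(-1828)) + 38990) = sqrt(((50 + 66)/6237 + ((1/((3 - 1)*(-27)))/93)/(-1828)) + 38990) = sqrt((116*(1/6237) + ((-1/27/2)/93)*(-1/1828)) + 38990) = sqrt((116/6237 + (((1/2)*(-1/27))/93)*(-1/1828)) + 38990) = sqrt((116/6237 + ((1/93)*(-1/54))*(-1/1828)) + 38990) = sqrt((116/6237 - 1/5022*(-1/1828)) + 38990) = sqrt((116/6237 + 1/9180216) + 38990) = sqrt(4382351/235625544 + 38990) = sqrt(9187044342911/235625544) = sqrt(60130620029181303294)/39270924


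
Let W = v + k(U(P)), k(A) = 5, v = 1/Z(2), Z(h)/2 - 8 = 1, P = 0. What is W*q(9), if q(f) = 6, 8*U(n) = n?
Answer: 91/3 ≈ 30.333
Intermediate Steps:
U(n) = n/8
Z(h) = 18 (Z(h) = 16 + 2*1 = 16 + 2 = 18)
v = 1/18 ≈ 0.055556
W = 91/18 (W = 1/18 + 5 = 91/18 ≈ 5.0556)
W*q(9) = (91/18)*6 = 91/3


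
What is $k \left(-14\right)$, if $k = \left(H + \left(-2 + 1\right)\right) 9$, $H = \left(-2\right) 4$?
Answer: $1134$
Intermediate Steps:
$H = -8$
$k = -81$ ($k = \left(-8 + \left(-2 + 1\right)\right) 9 = \left(-8 - 1\right) 9 = \left(-9\right) 9 = -81$)
$k \left(-14\right) = \left(-81\right) \left(-14\right) = 1134$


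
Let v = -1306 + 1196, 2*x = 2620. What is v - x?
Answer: -1420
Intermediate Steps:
x = 1310 (x = (1/2)*2620 = 1310)
v = -110
v - x = -110 - 1*1310 = -110 - 1310 = -1420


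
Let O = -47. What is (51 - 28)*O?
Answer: -1081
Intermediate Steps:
(51 - 28)*O = (51 - 28)*(-47) = 23*(-47) = -1081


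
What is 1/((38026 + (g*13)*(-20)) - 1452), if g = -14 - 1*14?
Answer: 1/43854 ≈ 2.2803e-5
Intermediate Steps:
g = -28 (g = -14 - 14 = -28)
1/((38026 + (g*13)*(-20)) - 1452) = 1/((38026 - 28*13*(-20)) - 1452) = 1/((38026 - 364*(-20)) - 1452) = 1/((38026 + 7280) - 1452) = 1/(45306 - 1452) = 1/43854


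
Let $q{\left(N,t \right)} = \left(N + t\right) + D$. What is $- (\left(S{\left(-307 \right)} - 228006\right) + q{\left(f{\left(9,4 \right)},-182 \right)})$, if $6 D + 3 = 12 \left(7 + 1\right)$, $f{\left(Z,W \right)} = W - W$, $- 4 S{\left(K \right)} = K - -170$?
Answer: $\frac{912553}{4} \approx 2.2814 \cdot 10^{5}$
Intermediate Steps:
$S{\left(K \right)} = - \frac{85}{2} - \frac{K}{4}$ ($S{\left(K \right)} = - \frac{K - -170}{4} = - \frac{K + 170}{4} = - \frac{170 + K}{4} = - \frac{85}{2} - \frac{K}{4}$)
$f{\left(Z,W \right)} = 0$
$D = \frac{31}{2}$ ($D = - \frac{1}{2} + \frac{12 \left(7 + 1\right)}{6} = - \frac{1}{2} + \frac{12 \cdot 8}{6} = - \frac{1}{2} + \frac{1}{6} \cdot 96 = - \frac{1}{2} + 16 = \frac{31}{2} \approx 15.5$)
$q{\left(N,t \right)} = \frac{31}{2} + N + t$ ($q{\left(N,t \right)} = \left(N + t\right) + \frac{31}{2} = \frac{31}{2} + N + t$)
$- (\left(S{\left(-307 \right)} - 228006\right) + q{\left(f{\left(9,4 \right)},-182 \right)}) = - (\left(\left(- \frac{85}{2} - - \frac{307}{4}\right) - 228006\right) + \left(\frac{31}{2} + 0 - 182\right)) = - (\left(\left(- \frac{85}{2} + \frac{307}{4}\right) - 228006\right) - \frac{333}{2}) = - (\left(\frac{137}{4} - 228006\right) - \frac{333}{2}) = - (- \frac{911887}{4} - \frac{333}{2}) = \left(-1\right) \left(- \frac{912553}{4}\right) = \frac{912553}{4}$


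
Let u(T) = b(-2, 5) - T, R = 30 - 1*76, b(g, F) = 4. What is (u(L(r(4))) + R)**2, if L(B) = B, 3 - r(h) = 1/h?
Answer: 32041/16 ≈ 2002.6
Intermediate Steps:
r(h) = 3 - 1/h
R = -46 (R = 30 - 76 = -46)
u(T) = 4 - T
(u(L(r(4))) + R)**2 = ((4 - (3 - 1/4)) - 46)**2 = ((4 - 1*11/4) - 46)**2 = ((4 - 11/4) - 46)**2 = (5/4 - 46)**2 = (-179/4)**2 = 32041/16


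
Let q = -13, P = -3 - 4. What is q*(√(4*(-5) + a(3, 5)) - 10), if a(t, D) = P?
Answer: 130 - 39*I*√3 ≈ 130.0 - 67.55*I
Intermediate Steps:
P = -7
a(t, D) = -7
q*(√(4*(-5) + a(3, 5)) - 10) = -13*(√(4*(-5) - 7) - 10) = -13*(√(-20 - 7) - 10) = -13*(√(-27) - 10) = -13*(3*I*√3 - 10) = -13*(-10 + 3*I*√3) = 130 - 39*I*√3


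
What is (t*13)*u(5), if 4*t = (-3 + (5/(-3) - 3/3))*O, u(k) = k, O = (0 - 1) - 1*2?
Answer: 1105/4 ≈ 276.25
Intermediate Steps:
O = -3 (O = -1 - 2 = -3)
t = 17/4 (t = ((-3 + (5/(-3) - 3/3))*(-3))/4 = ((-3 + (5*(-1/3) - 3*1/3))*(-3))/4 = ((-3 + (-5/3 - 1))*(-3))/4 = ((-3 - 8/3)*(-3))/4 = (-17/3*(-3))/4 = (1/4)*17 = 17/4 ≈ 4.2500)
(t*13)*u(5) = ((17/4)*13)*5 = (221/4)*5 = 1105/4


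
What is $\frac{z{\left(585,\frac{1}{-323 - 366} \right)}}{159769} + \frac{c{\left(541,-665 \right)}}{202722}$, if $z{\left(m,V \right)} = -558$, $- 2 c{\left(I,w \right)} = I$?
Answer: $- \frac{312672781}{64777382436} \approx -0.0048269$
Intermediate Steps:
$c{\left(I,w \right)} = - \frac{I}{2}$
$\frac{z{\left(585,\frac{1}{-323 - 366} \right)}}{159769} + \frac{c{\left(541,-665 \right)}}{202722} = - \frac{558}{159769} + \frac{\left(- \frac{1}{2}\right) 541}{202722} = \left(-558\right) \frac{1}{159769} - \frac{541}{405444} = - \frac{558}{159769} - \frac{541}{405444} = - \frac{312672781}{64777382436}$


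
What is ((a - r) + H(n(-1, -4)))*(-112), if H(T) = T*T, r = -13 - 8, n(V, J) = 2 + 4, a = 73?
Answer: -14560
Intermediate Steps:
n(V, J) = 6
r = -21
H(T) = T²
((a - r) + H(n(-1, -4)))*(-112) = ((73 - 1*(-21)) + 6²)*(-112) = ((73 + 21) + 36)*(-112) = (94 + 36)*(-112) = 130*(-112) = -14560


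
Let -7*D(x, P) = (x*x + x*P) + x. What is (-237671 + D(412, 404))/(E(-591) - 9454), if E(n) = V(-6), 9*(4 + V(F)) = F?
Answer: 6000903/198632 ≈ 30.211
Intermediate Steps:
V(F) = -4 + F/9
D(x, P) = -x/7 - x**2/7 - P*x/7 (D(x, P) = -((x*x + x*P) + x)/7 = -((x**2 + P*x) + x)/7 = -(x + x**2 + P*x)/7 = -x/7 - x**2/7 - P*x/7)
E(n) = -14/3 (E(n) = -4 + (1/9)*(-6) = -4 - 2/3 = -14/3)
(-237671 + D(412, 404))/(E(-591) - 9454) = (-237671 - 1/7*412*(1 + 404 + 412))/(-14/3 - 9454) = (-237671 - 1/7*412*817)/(-28376/3) = (-237671 - 336604/7)*(-3/28376) = -2000301/7*(-3/28376) = 6000903/198632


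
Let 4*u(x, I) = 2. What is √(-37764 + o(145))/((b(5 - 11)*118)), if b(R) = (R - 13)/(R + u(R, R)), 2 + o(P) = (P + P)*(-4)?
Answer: 11*I*√38926/4484 ≈ 0.484*I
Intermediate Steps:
u(x, I) = ½ (u(x, I) = (¼)*2 = ½)
o(P) = -2 - 8*P (o(P) = -2 + (P + P)*(-4) = -2 + (2*P)*(-4) = -2 - 8*P)
b(R) = (-13 + R)/(½ + R) (b(R) = (R - 13)/(R + ½) = (-13 + R)/(½ + R))
√(-37764 + o(145))/((b(5 - 11)*118)) = √(-37764 + (-2 - 8*145))/(((2*(-13 + (5 - 11))/(1 + 2*(5 - 11)))*118)) = √(-37764 + (-2 - 1160))/(((2*(-13 - 6)/(1 + 2*(-6)))*118)) = √(-37764 - 1162)/(((2*(-19)/(1 - 12))*118)) = √(-38926)/(((2*(-19)/(-11))*118)) = (I*√38926)/(((2*(-1/11)*(-19))*118)) = (I*√38926)/(((38/11)*118)) = (I*√38926)/(4484/11) = (I*√38926)*(11/4484) = 11*I*√38926/4484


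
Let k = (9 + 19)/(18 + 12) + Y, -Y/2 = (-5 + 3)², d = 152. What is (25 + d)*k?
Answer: -6254/5 ≈ -1250.8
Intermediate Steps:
Y = -8 (Y = -2*(-5 + 3)² = -2*(-2)² = -2*4 = -8)
k = -106/15 (k = (9 + 19)/(18 + 12) - 8 = 28/30 - 8 = 28*(1/30) - 8 = 14/15 - 8 = -106/15 ≈ -7.0667)
(25 + d)*k = (25 + 152)*(-106/15) = 177*(-106/15) = -6254/5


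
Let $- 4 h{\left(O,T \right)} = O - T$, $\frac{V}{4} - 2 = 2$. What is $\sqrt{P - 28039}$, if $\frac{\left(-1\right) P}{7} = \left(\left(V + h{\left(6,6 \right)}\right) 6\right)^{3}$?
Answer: $i \sqrt{6221191} \approx 2494.2 i$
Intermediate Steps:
$V = 16$ ($V = 8 + 4 \cdot 2 = 8 + 8 = 16$)
$h{\left(O,T \right)} = - \frac{O}{4} + \frac{T}{4}$ ($h{\left(O,T \right)} = - \frac{O - T}{4} = - \frac{O}{4} + \frac{T}{4}$)
$P = -6193152$ ($P = - 7 \left(\left(16 + \left(\left(- \frac{1}{4}\right) 6 + \frac{1}{4} \cdot 6\right)\right) 6\right)^{3} = - 7 \left(\left(16 + \left(- \frac{3}{2} + \frac{3}{2}\right)\right) 6\right)^{3} = - 7 \left(\left(16 + 0\right) 6\right)^{3} = - 7 \left(16 \cdot 6\right)^{3} = - 7 \cdot 96^{3} = \left(-7\right) 884736 = -6193152$)
$\sqrt{P - 28039} = \sqrt{-6193152 - 28039} = \sqrt{-6221191} = i \sqrt{6221191}$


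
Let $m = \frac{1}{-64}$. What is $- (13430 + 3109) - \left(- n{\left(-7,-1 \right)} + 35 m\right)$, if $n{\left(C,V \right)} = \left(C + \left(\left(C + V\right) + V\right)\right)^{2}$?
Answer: $- \frac{1042077}{64} \approx -16282.0$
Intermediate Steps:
$n{\left(C,V \right)} = \left(2 C + 2 V\right)^{2}$ ($n{\left(C,V \right)} = \left(C + \left(C + 2 V\right)\right)^{2} = \left(2 C + 2 V\right)^{2}$)
$m = - \frac{1}{64} \approx -0.015625$
$- (13430 + 3109) - \left(- n{\left(-7,-1 \right)} + 35 m\right) = - (13430 + 3109) - \left(- \frac{35}{64} - 4 \left(-7 - 1\right)^{2}\right) = \left(-1\right) 16539 + \left(\frac{35}{64} + 4 \left(-8\right)^{2}\right) = -16539 + \left(\frac{35}{64} + 4 \cdot 64\right) = -16539 + \left(\frac{35}{64} + 256\right) = -16539 + \frac{16419}{64} = - \frac{1042077}{64}$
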